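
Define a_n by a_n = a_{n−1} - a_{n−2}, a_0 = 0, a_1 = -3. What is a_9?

With companion matrix T = [[1, -1], [1, 0]], [a_n, a_{n−1}]ᵀ = T·[a_{n−1}, a_{n−2}]ᵀ, so [a_9, a_8]ᵀ = T⁸·[a_1, a_0]ᵀ.
T⁸ = [[0, -1], [1, -1]], giving [a_9, a_8]ᵀ = [[0], [-3]].

0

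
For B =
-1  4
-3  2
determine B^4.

B^2 = [[-11, 4], [-3, -8]]
B^3 = [[-1, -36], [27, -28]]
B^4 = [[109, -76], [57, 52]]

[[109, -76], [57, 52]]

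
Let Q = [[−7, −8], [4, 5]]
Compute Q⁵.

tr Q = −2 and det Q = −3, so the characteristic polynomial is λ² − (−2)λ + (−3) with roots 1 and −3.
Eigenvectors give P = [[−1, −2], [1, 1]] with P⁻¹ = [[1, 2], [−1, −1]], and Q = P·diag(1, −3)·P⁻¹.
Then Q⁵ = P·diag(1, −243)·P⁻¹ = [[−1, 486], [1, −243]] · [[1, 2], [−1, −1]] = [[−487, −488], [244, 245]].

[[−487, −488], [244, 245]]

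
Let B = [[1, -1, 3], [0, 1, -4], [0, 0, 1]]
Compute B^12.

B = I + N where N = [[0, -1, 3], [0, 0, -4], [0, 0, 0]] is strictly upper-triangular, so N^3 = 0.
(I + N)^12 = I + 12·N + 66·N^2 = [[1, -12, 300], [0, 1, -48], [0, 0, 1]].

[[1, -12, 300], [0, 1, -48], [0, 0, 1]]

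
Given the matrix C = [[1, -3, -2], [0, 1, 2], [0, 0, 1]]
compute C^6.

[[1, -18, -102], [0, 1, 12], [0, 0, 1]]

C = I + N where N = [[0, -3, -2], [0, 0, 2], [0, 0, 0]] is strictly upper-triangular, so N^3 = 0.
(I + N)^6 = I + 6·N + 15·N^2 = [[1, -18, -102], [0, 1, 12], [0, 0, 1]].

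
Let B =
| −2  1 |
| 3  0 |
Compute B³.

[[−20, 7], [21, −6]]

B² = [[7, −2], [−6, 3]]
B³ = [[−20, 7], [21, −6]]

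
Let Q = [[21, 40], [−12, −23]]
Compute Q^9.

[[98421, 196840], [−59052, −118103]]

tr Q = −2 and det Q = −3, so the characteristic polynomial is λ² − (−2)λ + (−3) with roots 1 and −3.
Eigenvectors give P = [[2, 5], [−1, −3]] with P⁻¹ = [[3, 5], [−1, −2]], and Q = P·diag(1, −3)·P⁻¹.
Then Q^9 = P·diag(1, −19683)·P⁻¹ = [[2, −98415], [−1, 59049]] · [[3, 5], [−1, −2]] = [[98421, 196840], [−59052, −118103]].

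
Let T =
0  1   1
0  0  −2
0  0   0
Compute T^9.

[[0, 0, 0], [0, 0, 0], [0, 0, 0]]

T is strictly triangular, hence nilpotent: T^3 = 0, so T^9 = 0.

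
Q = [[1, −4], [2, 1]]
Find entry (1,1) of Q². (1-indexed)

−7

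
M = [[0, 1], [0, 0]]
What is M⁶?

[[0, 0], [0, 0]]

M is strictly triangular, hence nilpotent: M² = 0, so M⁶ = 0.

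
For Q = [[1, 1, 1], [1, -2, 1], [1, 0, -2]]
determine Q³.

Q² = [[3, -1, 0], [0, 5, -3], [-1, 1, 5]]
Q³ = [[2, 5, 2], [2, -10, 11], [5, -3, -10]]

[[2, 5, 2], [2, -10, 11], [5, -3, -10]]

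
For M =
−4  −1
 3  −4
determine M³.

[[−28, −45], [135, −28]]

M² = [[13, 8], [−24, 13]]
M³ = [[−28, −45], [135, −28]]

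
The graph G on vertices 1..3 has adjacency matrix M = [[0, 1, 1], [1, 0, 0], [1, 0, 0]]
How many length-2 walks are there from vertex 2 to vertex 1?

The number of length-2 walks from vertex 2 to vertex 1 is entry (2,1) of M^2, where M is the adjacency matrix.
M^2 = [[2, 0, 0], [0, 1, 1], [0, 1, 1]]

0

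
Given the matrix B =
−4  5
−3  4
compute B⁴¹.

[[−4, 5], [−3, 4]]

B² = I (check: tr B = 0 and det B = −1), so B⁴¹ = B since 41 is odd.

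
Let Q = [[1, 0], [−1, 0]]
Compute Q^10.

Q² = Q (a projection; rank 1, trace 1), so Q^10 = Q.

[[1, 0], [−1, 0]]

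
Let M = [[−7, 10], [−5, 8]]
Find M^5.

tr M = 1 and det M = −6, so the characteristic polynomial is λ² − (1)λ + (−6) with roots −2 and 3.
Eigenvectors give P = [[−2, −1], [−1, −1]] with P⁻¹ = [[−1, 1], [1, −2]], and M = P·diag(−2, 3)·P⁻¹.
Then M^5 = P·diag(−32, 243)·P⁻¹ = [[64, −243], [32, −243]] · [[−1, 1], [1, −2]] = [[−307, 550], [−275, 518]].

[[−307, 550], [−275, 518]]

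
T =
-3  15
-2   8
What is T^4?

[[-309, 975], [-130, 406]]

tr T = 5 and det T = 6, so the characteristic polynomial is λ² − (5)λ + (6) with roots 2 and 3.
Eigenvectors give P = [[3, 5], [1, 2]] with P⁻¹ = [[2, -5], [-1, 3]], and T = P·diag(2, 3)·P⁻¹.
Then T^4 = P·diag(16, 81)·P⁻¹ = [[48, 405], [16, 162]] · [[2, -5], [-1, 3]] = [[-309, 975], [-130, 406]].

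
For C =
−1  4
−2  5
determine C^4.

tr C = 4 and det C = 3, so the characteristic polynomial is λ² − (4)λ + (3) with roots 3 and 1.
Eigenvectors give P = [[−1, 2], [−1, 1]] with P⁻¹ = [[1, −2], [1, −1]], and C = P·diag(3, 1)·P⁻¹.
Then C^4 = P·diag(81, 1)·P⁻¹ = [[−81, 2], [−81, 1]] · [[1, −2], [1, −1]] = [[−79, 160], [−80, 161]].

[[−79, 160], [−80, 161]]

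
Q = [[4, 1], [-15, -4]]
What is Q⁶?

[[1, 0], [0, 1]]

Q² = I (check: tr Q = 0 and det Q = -1), so Q⁶ = I since 6 is even.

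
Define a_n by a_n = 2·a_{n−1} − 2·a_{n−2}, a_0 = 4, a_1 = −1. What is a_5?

With companion matrix C = [[2, −2], [1, 0]], [a_n, a_{n−1}]ᵀ = C·[a_{n−1}, a_{n−2}]ᵀ, so [a_5, a_4]ᵀ = C^4·[a_1, a_0]ᵀ.
C^4 = [[−4, 0], [0, −4]], giving [a_5, a_4]ᵀ = [[4], [−16]].

4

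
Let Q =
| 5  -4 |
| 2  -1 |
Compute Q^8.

tr Q = 4 and det Q = 3, so the characteristic polynomial is λ² − (4)λ + (3) with roots 3 and 1.
Eigenvectors give P = [[2, 1], [1, 1]] with P⁻¹ = [[1, -1], [-1, 2]], and Q = P·diag(3, 1)·P⁻¹.
Then Q^8 = P·diag(6561, 1)·P⁻¹ = [[13122, 1], [6561, 1]] · [[1, -1], [-1, 2]] = [[13121, -13120], [6560, -6559]].

[[13121, -13120], [6560, -6559]]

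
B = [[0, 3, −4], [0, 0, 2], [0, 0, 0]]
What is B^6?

B is strictly triangular, hence nilpotent: B^3 = 0, so B^6 = 0.

[[0, 0, 0], [0, 0, 0], [0, 0, 0]]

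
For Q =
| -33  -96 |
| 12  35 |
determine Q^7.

[[-17505, -52512], [6564, 19691]]

tr Q = 2 and det Q = -3, so the characteristic polynomial is λ² − (2)λ + (-3) with roots 3 and -1.
Eigenvectors give P = [[-8, -3], [3, 1]] with P⁻¹ = [[1, 3], [-3, -8]], and Q = P·diag(3, -1)·P⁻¹.
Then Q^7 = P·diag(2187, -1)·P⁻¹ = [[-17496, 3], [6561, -1]] · [[1, 3], [-3, -8]] = [[-17505, -52512], [6564, 19691]].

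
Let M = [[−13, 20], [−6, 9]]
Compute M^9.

[[−118093, 196820], [−59046, 98409]]

tr M = −4 and det M = 3, so the characteristic polynomial is λ² − (−4)λ + (3) with roots −1 and −3.
Eigenvectors give P = [[−5, 2], [−3, 1]] with P⁻¹ = [[1, −2], [3, −5]], and M = P·diag(−1, −3)·P⁻¹.
Then M^9 = P·diag(−1, −19683)·P⁻¹ = [[5, −39366], [3, −19683]] · [[1, −2], [3, −5]] = [[−118093, 196820], [−59046, 98409]].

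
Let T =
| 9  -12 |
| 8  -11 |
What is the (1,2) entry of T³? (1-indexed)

-84

tr T = -2 and det T = -3, so the characteristic polynomial is λ² − (-2)λ + (-3) with roots 1 and -3.
Eigenvectors give P = [[3, 1], [2, 1]] with P⁻¹ = [[1, -1], [-2, 3]], and T = P·diag(1, -3)·P⁻¹.
Then T³ = P·diag(1, -27)·P⁻¹ = [[3, -27], [2, -27]] · [[1, -1], [-2, 3]] = [[57, -84], [56, -83]].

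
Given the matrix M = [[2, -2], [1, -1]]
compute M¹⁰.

[[2, -2], [1, -1]]

M² = M (a projection; rank 1, trace 1), so M¹⁰ = M.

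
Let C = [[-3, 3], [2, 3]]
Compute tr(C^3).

C^2 = [[15, 0], [0, 15]]
C^3 = [[-45, 45], [30, 45]]

0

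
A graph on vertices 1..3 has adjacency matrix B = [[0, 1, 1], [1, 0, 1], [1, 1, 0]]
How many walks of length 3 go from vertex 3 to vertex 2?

3

The number of length-3 walks from vertex 3 to vertex 2 is entry (3,2) of B^3, where B is the adjacency matrix.
B^2 = [[2, 1, 1], [1, 2, 1], [1, 1, 2]]
B^3 = [[2, 3, 3], [3, 2, 3], [3, 3, 2]]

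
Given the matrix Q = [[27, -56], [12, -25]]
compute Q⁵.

[[1707, -3416], [732, -1465]]

tr Q = 2 and det Q = -3, so the characteristic polynomial is λ² − (2)λ + (-3) with roots 3 and -1.
Eigenvectors give P = [[7, -2], [3, -1]] with P⁻¹ = [[1, -2], [3, -7]], and Q = P·diag(3, -1)·P⁻¹.
Then Q⁵ = P·diag(243, -1)·P⁻¹ = [[1701, 2], [729, 1]] · [[1, -2], [3, -7]] = [[1707, -3416], [732, -1465]].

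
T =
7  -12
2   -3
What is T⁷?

[[6559, -13116], [2186, -4371]]

tr T = 4 and det T = 3, so the characteristic polynomial is λ² − (4)λ + (3) with roots 3 and 1.
Eigenvectors give P = [[3, -2], [1, -1]] with P⁻¹ = [[1, -2], [1, -3]], and T = P·diag(3, 1)·P⁻¹.
Then T⁷ = P·diag(2187, 1)·P⁻¹ = [[6561, -2], [2187, -1]] · [[1, -2], [1, -3]] = [[6559, -13116], [2186, -4371]].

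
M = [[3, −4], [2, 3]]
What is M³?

[[−45, −76], [38, −45]]

M² = [[1, −24], [12, 1]]
M³ = [[−45, −76], [38, −45]]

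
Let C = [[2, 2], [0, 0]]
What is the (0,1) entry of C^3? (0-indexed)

C^2 = [[4, 4], [0, 0]]
C^3 = [[8, 8], [0, 0]]

8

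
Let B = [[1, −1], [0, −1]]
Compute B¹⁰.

[[1, 0], [0, 1]]

B² = I (check: tr B = 0 and det B = −1), so B¹⁰ = I since 10 is even.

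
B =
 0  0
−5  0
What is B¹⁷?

B is strictly triangular, hence nilpotent: B² = 0, so B¹⁷ = 0.

[[0, 0], [0, 0]]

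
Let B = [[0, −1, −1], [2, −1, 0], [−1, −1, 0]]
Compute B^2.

[[−1, 2, 0], [−2, −1, −2], [−2, 2, 1]]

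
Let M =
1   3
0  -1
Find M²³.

M² = I (check: tr M = 0 and det M = -1), so M²³ = M since 23 is odd.

[[1, 3], [0, -1]]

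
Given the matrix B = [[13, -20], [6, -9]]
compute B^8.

tr B = 4 and det B = 3, so the characteristic polynomial is λ² − (4)λ + (3) with roots 3 and 1.
Eigenvectors give P = [[2, -5], [1, -3]] with P⁻¹ = [[3, -5], [1, -2]], and B = P·diag(3, 1)·P⁻¹.
Then B^8 = P·diag(6561, 1)·P⁻¹ = [[13122, -5], [6561, -3]] · [[3, -5], [1, -2]] = [[39361, -65600], [19680, -32799]].

[[39361, -65600], [19680, -32799]]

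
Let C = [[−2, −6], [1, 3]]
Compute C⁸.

C² = C (a projection; rank 1, trace 1), so C⁸ = C.

[[−2, −6], [1, 3]]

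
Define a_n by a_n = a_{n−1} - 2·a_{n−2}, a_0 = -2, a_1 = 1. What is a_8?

With companion matrix C = [[1, -2], [1, 0]], [a_n, a_{n−1}]ᵀ = C·[a_{n−1}, a_{n−2}]ᵀ, so [a_8, a_7]ᵀ = C⁷·[a_1, a_0]ᵀ.
C⁷ = [[-3, -14], [7, -10]], giving [a_8, a_7]ᵀ = [[25], [27]].

25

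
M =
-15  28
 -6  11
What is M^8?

[[45921, -91840], [19680, -39359]]

tr M = -4 and det M = 3, so the characteristic polynomial is λ² − (-4)λ + (3) with roots -1 and -3.
Eigenvectors give P = [[2, -7], [1, -3]] with P⁻¹ = [[-3, 7], [-1, 2]], and M = P·diag(-1, -3)·P⁻¹.
Then M^8 = P·diag(1, 6561)·P⁻¹ = [[2, -45927], [1, -19683]] · [[-3, 7], [-1, 2]] = [[45921, -91840], [19680, -39359]].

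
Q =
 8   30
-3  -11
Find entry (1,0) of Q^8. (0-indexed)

765

tr Q = -3 and det Q = 2, so the characteristic polynomial is λ² − (-3)λ + (2) with roots -2 and -1.
Eigenvectors give P = [[3, -10], [-1, 3]] with P⁻¹ = [[-3, -10], [-1, -3]], and Q = P·diag(-2, -1)·P⁻¹.
Then Q^8 = P·diag(256, 1)·P⁻¹ = [[768, -10], [-256, 3]] · [[-3, -10], [-1, -3]] = [[-2294, -7650], [765, 2551]].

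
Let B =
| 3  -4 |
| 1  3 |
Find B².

[[5, -24], [6, 5]]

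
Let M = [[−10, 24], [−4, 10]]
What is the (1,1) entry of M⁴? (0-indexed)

16

tr M = 0 and det M = −4, so the characteristic polynomial is λ² − (0)λ + (−4) with roots 2 and −2.
Eigenvectors give P = [[−2, 3], [−1, 1]] with P⁻¹ = [[1, −3], [1, −2]], and M = P·diag(2, −2)·P⁻¹.
Then M⁴ = P·diag(16, 16)·P⁻¹ = [[−32, 48], [−16, 16]] · [[1, −3], [1, −2]] = [[16, 0], [0, 16]].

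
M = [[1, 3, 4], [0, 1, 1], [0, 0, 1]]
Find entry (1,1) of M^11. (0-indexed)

1

M = I + N where N = [[0, 3, 4], [0, 0, 1], [0, 0, 0]] is strictly upper-triangular, so N^3 = 0.
(I + N)^11 = I + 11·N + 55·N^2 = [[1, 33, 209], [0, 1, 11], [0, 0, 1]].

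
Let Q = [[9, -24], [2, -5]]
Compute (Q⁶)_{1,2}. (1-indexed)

-8736

tr Q = 4 and det Q = 3, so the characteristic polynomial is λ² − (4)λ + (3) with roots 1 and 3.
Eigenvectors give P = [[3, 4], [1, 1]] with P⁻¹ = [[-1, 4], [1, -3]], and Q = P·diag(1, 3)·P⁻¹.
Then Q⁶ = P·diag(1, 729)·P⁻¹ = [[3, 2916], [1, 729]] · [[-1, 4], [1, -3]] = [[2913, -8736], [728, -2183]].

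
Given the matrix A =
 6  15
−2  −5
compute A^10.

[[6, 15], [−2, −5]]

A² = A (a projection; rank 1, trace 1), so A^10 = A.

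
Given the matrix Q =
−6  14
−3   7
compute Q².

Q² = Q (a projection; rank 1, trace 1), so Q² = Q.

[[−6, 14], [−3, 7]]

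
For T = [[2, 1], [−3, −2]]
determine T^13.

T² = I (check: tr T = 0 and det T = −1), so T^13 = T since 13 is odd.

[[2, 1], [−3, −2]]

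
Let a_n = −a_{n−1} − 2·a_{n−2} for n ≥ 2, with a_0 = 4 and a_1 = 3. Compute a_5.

−27

With companion matrix C = [[−1, −2], [1, 0]], [a_n, a_{n−1}]ᵀ = C·[a_{n−1}, a_{n−2}]ᵀ, so [a_5, a_4]ᵀ = C^4·[a_1, a_0]ᵀ.
C^4 = [[−1, −6], [3, 2]], giving [a_5, a_4]ᵀ = [[−27], [17]].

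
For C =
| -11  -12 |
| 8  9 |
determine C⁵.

[[-731, -732], [488, 489]]

tr C = -2 and det C = -3, so the characteristic polynomial is λ² − (-2)λ + (-3) with roots -3 and 1.
Eigenvectors give P = [[3, -1], [-2, 1]] with P⁻¹ = [[1, 1], [2, 3]], and C = P·diag(-3, 1)·P⁻¹.
Then C⁵ = P·diag(-243, 1)·P⁻¹ = [[-729, -1], [486, 1]] · [[1, 1], [2, 3]] = [[-731, -732], [488, 489]].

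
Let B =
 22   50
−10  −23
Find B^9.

[[81292, 201950], [−40390, −100463]]

tr B = −1 and det B = −6, so the characteristic polynomial is λ² − (−1)λ + (−6) with roots 2 and −3.
Eigenvectors give P = [[5, −2], [−2, 1]] with P⁻¹ = [[1, 2], [2, 5]], and B = P·diag(2, −3)·P⁻¹.
Then B^9 = P·diag(512, −19683)·P⁻¹ = [[2560, 39366], [−1024, −19683]] · [[1, 2], [2, 5]] = [[81292, 201950], [−40390, −100463]].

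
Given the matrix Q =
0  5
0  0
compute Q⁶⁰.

[[0, 0], [0, 0]]

Q is strictly triangular, hence nilpotent: Q² = 0, so Q⁶⁰ = 0.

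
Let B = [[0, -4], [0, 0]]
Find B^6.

[[0, 0], [0, 0]]

B is strictly triangular, hence nilpotent: B^2 = 0, so B^6 = 0.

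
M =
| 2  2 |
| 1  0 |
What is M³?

M² = [[6, 4], [2, 2]]
M³ = [[16, 12], [6, 4]]

[[16, 12], [6, 4]]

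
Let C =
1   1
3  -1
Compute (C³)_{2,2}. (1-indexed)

C² = [[4, 0], [0, 4]]
C³ = [[4, 4], [12, -4]]

-4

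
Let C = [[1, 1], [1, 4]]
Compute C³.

[[7, 22], [22, 73]]

C² = [[2, 5], [5, 17]]
C³ = [[7, 22], [22, 73]]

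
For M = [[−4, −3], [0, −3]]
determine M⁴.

[[256, 525], [0, 81]]

M² = [[16, 21], [0, 9]]
M³ = [[−64, −111], [0, −27]]
M⁴ = [[256, 525], [0, 81]]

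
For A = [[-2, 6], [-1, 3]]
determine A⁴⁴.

A² = A (a projection; rank 1, trace 1), so A⁴⁴ = A.

[[-2, 6], [-1, 3]]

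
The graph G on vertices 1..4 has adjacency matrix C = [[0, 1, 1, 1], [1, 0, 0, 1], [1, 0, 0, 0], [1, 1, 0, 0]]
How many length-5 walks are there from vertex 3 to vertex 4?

The number of length-5 walks from vertex 3 to vertex 4 is entry (3,4) of C⁵, where C is the adjacency matrix.
C² = [[3, 1, 0, 1], [1, 2, 1, 1], [0, 1, 1, 1], [1, 1, 1, 2]]
C³ = [[2, 4, 3, 4], [4, 2, 1, 3], [3, 1, 0, 1], [4, 3, 1, 2]]
C⁴ = [[11, 6, 2, 6], [6, 7, 4, 6], [2, 4, 3, 4], [6, 6, 4, 7]]
C⁵ = [[14, 17, 11, 17], [17, 12, 6, 13], [11, 6, 2, 6], [17, 13, 6, 12]]

6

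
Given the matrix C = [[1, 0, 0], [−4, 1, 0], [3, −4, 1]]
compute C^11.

[[1, 0, 0], [−44, 1, 0], [913, −44, 1]]

C = I + N where N = [[0, 0, 0], [−4, 0, 0], [3, −4, 0]] is strictly lower-triangular, so N^3 = 0.
(I + N)^11 = I + 11·N + 55·N^2 = [[1, 0, 0], [−44, 1, 0], [913, −44, 1]].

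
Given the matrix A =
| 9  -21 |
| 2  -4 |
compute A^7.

tr A = 5 and det A = 6, so the characteristic polynomial is λ² − (5)λ + (6) with roots 2 and 3.
Eigenvectors give P = [[3, 7], [1, 2]] with P⁻¹ = [[-2, 7], [1, -3]], and A = P·diag(2, 3)·P⁻¹.
Then A^7 = P·diag(128, 2187)·P⁻¹ = [[384, 15309], [128, 4374]] · [[-2, 7], [1, -3]] = [[14541, -43239], [4118, -12226]].

[[14541, -43239], [4118, -12226]]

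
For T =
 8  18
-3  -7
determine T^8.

[[766, 1530], [-255, -509]]

tr T = 1 and det T = -2, so the characteristic polynomial is λ² − (1)λ + (-2) with roots -1 and 2.
Eigenvectors give P = [[-2, -3], [1, 1]] with P⁻¹ = [[1, 3], [-1, -2]], and T = P·diag(-1, 2)·P⁻¹.
Then T^8 = P·diag(1, 256)·P⁻¹ = [[-2, -768], [1, 256]] · [[1, 3], [-1, -2]] = [[766, 1530], [-255, -509]].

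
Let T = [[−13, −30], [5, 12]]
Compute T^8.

tr T = −1 and det T = −6, so the characteristic polynomial is λ² − (−1)λ + (−6) with roots −3 and 2.
Eigenvectors give P = [[−3, −2], [1, 1]] with P⁻¹ = [[−1, −2], [1, 3]], and T = P·diag(−3, 2)·P⁻¹.
Then T^8 = P·diag(6561, 256)·P⁻¹ = [[−19683, −512], [6561, 256]] · [[−1, −2], [1, 3]] = [[19171, 37830], [−6305, −12354]].

[[19171, 37830], [−6305, −12354]]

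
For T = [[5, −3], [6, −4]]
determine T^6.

[[127, −63], [126, −62]]

tr T = 1 and det T = −2, so the characteristic polynomial is λ² − (1)λ + (−2) with roots −1 and 2.
Eigenvectors give P = [[−1, 1], [−2, 1]] with P⁻¹ = [[1, −1], [2, −1]], and T = P·diag(−1, 2)·P⁻¹.
Then T^6 = P·diag(1, 64)·P⁻¹ = [[−1, 64], [−2, 64]] · [[1, −1], [2, −1]] = [[127, −63], [126, −62]].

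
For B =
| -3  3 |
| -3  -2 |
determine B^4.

B^2 = [[0, -15], [15, -5]]
B^3 = [[45, 30], [-30, 55]]
B^4 = [[-225, 75], [-75, -200]]

[[-225, 75], [-75, -200]]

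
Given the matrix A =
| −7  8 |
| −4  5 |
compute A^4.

[[161, −160], [80, −79]]

tr A = −2 and det A = −3, so the characteristic polynomial is λ² − (−2)λ + (−3) with roots −3 and 1.
Eigenvectors give P = [[−2, −1], [−1, −1]] with P⁻¹ = [[−1, 1], [1, −2]], and A = P·diag(−3, 1)·P⁻¹.
Then A^4 = P·diag(81, 1)·P⁻¹ = [[−162, −1], [−81, −1]] · [[−1, 1], [1, −2]] = [[161, −160], [80, −79]].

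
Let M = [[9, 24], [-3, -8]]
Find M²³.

M² = M (a projection; rank 1, trace 1), so M²³ = M.

[[9, 24], [-3, -8]]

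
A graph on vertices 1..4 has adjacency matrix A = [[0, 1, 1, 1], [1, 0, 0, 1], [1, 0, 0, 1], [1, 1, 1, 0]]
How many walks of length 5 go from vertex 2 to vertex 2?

The number of length-5 walks from vertex 2 to vertex 2 is entry (2,2) of A^5, where A is the adjacency matrix.
A^2 = [[3, 1, 1, 2], [1, 2, 2, 1], [1, 2, 2, 1], [2, 1, 1, 3]]
A^3 = [[4, 5, 5, 5], [5, 2, 2, 5], [5, 2, 2, 5], [5, 5, 5, 4]]
A^4 = [[15, 9, 9, 14], [9, 10, 10, 9], [9, 10, 10, 9], [14, 9, 9, 15]]
A^5 = [[32, 29, 29, 33], [29, 18, 18, 29], [29, 18, 18, 29], [33, 29, 29, 32]]

18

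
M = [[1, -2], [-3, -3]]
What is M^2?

[[7, 4], [6, 15]]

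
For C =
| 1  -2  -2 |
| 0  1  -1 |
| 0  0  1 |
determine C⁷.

[[1, -14, 28], [0, 1, -7], [0, 0, 1]]

C = I + N where N = [[0, -2, -2], [0, 0, -1], [0, 0, 0]] is strictly upper-triangular, so N³ = 0.
(I + N)⁷ = I + 7·N + 21·N² = [[1, -14, 28], [0, 1, -7], [0, 0, 1]].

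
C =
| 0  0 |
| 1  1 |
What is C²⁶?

C² = C (a projection; rank 1, trace 1), so C²⁶ = C.

[[0, 0], [1, 1]]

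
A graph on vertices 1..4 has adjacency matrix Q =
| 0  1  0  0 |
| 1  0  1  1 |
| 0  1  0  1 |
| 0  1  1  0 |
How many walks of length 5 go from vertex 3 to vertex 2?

17

The number of length-5 walks from vertex 3 to vertex 2 is entry (3,2) of Q⁵, where Q is the adjacency matrix.
Q² = [[1, 0, 1, 1], [0, 3, 1, 1], [1, 1, 2, 1], [1, 1, 1, 2]]
Q³ = [[0, 3, 1, 1], [3, 2, 4, 4], [1, 4, 2, 3], [1, 4, 3, 2]]
Q⁴ = [[3, 2, 4, 4], [2, 11, 6, 6], [4, 6, 7, 6], [4, 6, 6, 7]]
Q⁵ = [[2, 11, 6, 6], [11, 14, 17, 17], [6, 17, 12, 13], [6, 17, 13, 12]]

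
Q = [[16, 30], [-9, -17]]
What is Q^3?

tr Q = -1 and det Q = -2, so the characteristic polynomial is λ² − (-1)λ + (-2) with roots -2 and 1.
Eigenvectors give P = [[-5, -2], [3, 1]] with P⁻¹ = [[1, 2], [-3, -5]], and Q = P·diag(-2, 1)·P⁻¹.
Then Q^3 = P·diag(-8, 1)·P⁻¹ = [[40, -2], [-24, 1]] · [[1, 2], [-3, -5]] = [[46, 90], [-27, -53]].

[[46, 90], [-27, -53]]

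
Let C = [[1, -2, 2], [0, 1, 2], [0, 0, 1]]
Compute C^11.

[[1, -22, -198], [0, 1, 22], [0, 0, 1]]

C = I + N where N = [[0, -2, 2], [0, 0, 2], [0, 0, 0]] is strictly upper-triangular, so N^3 = 0.
(I + N)^11 = I + 11·N + 55·N^2 = [[1, -22, -198], [0, 1, 22], [0, 0, 1]].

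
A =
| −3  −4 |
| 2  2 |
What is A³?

A² = [[1, 4], [−2, −4]]
A³ = [[5, 4], [−2, 0]]

[[5, 4], [−2, 0]]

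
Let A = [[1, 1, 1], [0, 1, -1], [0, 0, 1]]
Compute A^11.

[[1, 11, -44], [0, 1, -11], [0, 0, 1]]

A = I + N where N = [[0, 1, 1], [0, 0, -1], [0, 0, 0]] is strictly upper-triangular, so N^3 = 0.
(I + N)^11 = I + 11·N + 55·N^2 = [[1, 11, -44], [0, 1, -11], [0, 0, 1]].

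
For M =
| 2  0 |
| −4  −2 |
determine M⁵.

tr M = 0 and det M = −4, so the characteristic polynomial is λ² − (0)λ + (−4) with roots −2 and 2.
Eigenvectors give P = [[0, −1], [1, 1]] with P⁻¹ = [[1, 1], [−1, 0]], and M = P·diag(−2, 2)·P⁻¹.
Then M⁵ = P·diag(−32, 32)·P⁻¹ = [[0, −32], [−32, 32]] · [[1, 1], [−1, 0]] = [[32, 0], [−64, −32]].

[[32, 0], [−64, −32]]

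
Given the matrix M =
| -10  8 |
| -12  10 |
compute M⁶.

[[64, 0], [0, 64]]

tr M = 0 and det M = -4, so the characteristic polynomial is λ² − (0)λ + (-4) with roots -2 and 2.
Eigenvectors give P = [[1, -2], [1, -3]] with P⁻¹ = [[3, -2], [1, -1]], and M = P·diag(-2, 2)·P⁻¹.
Then M⁶ = P·diag(64, 64)·P⁻¹ = [[64, -128], [64, -192]] · [[3, -2], [1, -1]] = [[64, 0], [0, 64]].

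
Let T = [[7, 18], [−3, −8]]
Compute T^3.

[[19, 54], [−9, −26]]

tr T = −1 and det T = −2, so the characteristic polynomial is λ² − (−1)λ + (−2) with roots 1 and −2.
Eigenvectors give P = [[−3, 2], [1, −1]] with P⁻¹ = [[−1, −2], [−1, −3]], and T = P·diag(1, −2)·P⁻¹.
Then T^3 = P·diag(1, −8)·P⁻¹ = [[−3, −16], [1, 8]] · [[−1, −2], [−1, −3]] = [[19, 54], [−9, −26]].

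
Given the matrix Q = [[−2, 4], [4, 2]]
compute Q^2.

[[20, 0], [0, 20]]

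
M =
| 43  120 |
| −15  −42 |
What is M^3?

tr M = 1 and det M = −6, so the characteristic polynomial is λ² − (1)λ + (−6) with roots 3 and −2.
Eigenvectors give P = [[−3, −8], [1, 3]] with P⁻¹ = [[−3, −8], [1, 3]], and M = P·diag(3, −2)·P⁻¹.
Then M^3 = P·diag(27, −8)·P⁻¹ = [[−81, 64], [27, −24]] · [[−3, −8], [1, 3]] = [[307, 840], [−105, −288]].

[[307, 840], [−105, −288]]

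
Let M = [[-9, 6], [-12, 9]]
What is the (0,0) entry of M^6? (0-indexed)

729

tr M = 0 and det M = -9, so the characteristic polynomial is λ² − (0)λ + (-9) with roots -3 and 3.
Eigenvectors give P = [[-1, 1], [-1, 2]] with P⁻¹ = [[-2, 1], [-1, 1]], and M = P·diag(-3, 3)·P⁻¹.
Then M^6 = P·diag(729, 729)·P⁻¹ = [[-729, 729], [-729, 1458]] · [[-2, 1], [-1, 1]] = [[729, 0], [0, 729]].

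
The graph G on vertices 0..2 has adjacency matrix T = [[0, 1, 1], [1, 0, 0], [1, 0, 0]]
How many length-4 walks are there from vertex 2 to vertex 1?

The number of length-4 walks from vertex 2 to vertex 1 is entry (2,1) of T⁴, where T is the adjacency matrix.
T² = [[2, 0, 0], [0, 1, 1], [0, 1, 1]]
T³ = [[0, 2, 2], [2, 0, 0], [2, 0, 0]]
T⁴ = [[4, 0, 0], [0, 2, 2], [0, 2, 2]]

2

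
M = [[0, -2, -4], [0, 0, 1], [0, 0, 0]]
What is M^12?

M is strictly triangular, hence nilpotent: M^3 = 0, so M^12 = 0.

[[0, 0, 0], [0, 0, 0], [0, 0, 0]]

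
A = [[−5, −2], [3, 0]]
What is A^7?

[[−6305, −4118], [6177, 3990]]

tr A = −5 and det A = 6, so the characteristic polynomial is λ² − (−5)λ + (6) with roots −3 and −2.
Eigenvectors give P = [[1, −2], [−1, 3]] with P⁻¹ = [[3, 2], [1, 1]], and A = P·diag(−3, −2)·P⁻¹.
Then A^7 = P·diag(−2187, −128)·P⁻¹ = [[−2187, 256], [2187, −384]] · [[3, 2], [1, 1]] = [[−6305, −4118], [6177, 3990]].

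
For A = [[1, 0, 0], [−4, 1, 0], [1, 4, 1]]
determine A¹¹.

A = I + N where N = [[0, 0, 0], [−4, 0, 0], [1, 4, 0]] is strictly lower-triangular, so N³ = 0.
(I + N)¹¹ = I + 11·N + 55·N² = [[1, 0, 0], [−44, 1, 0], [−869, 44, 1]].

[[1, 0, 0], [−44, 1, 0], [−869, 44, 1]]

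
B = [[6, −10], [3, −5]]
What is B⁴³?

[[6, −10], [3, −5]]

B² = B (a projection; rank 1, trace 1), so B⁴³ = B.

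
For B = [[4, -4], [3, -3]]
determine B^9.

[[4, -4], [3, -3]]

B² = B (a projection; rank 1, trace 1), so B^9 = B.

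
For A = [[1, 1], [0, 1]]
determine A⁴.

[[1, 4], [0, 1]]

A = I + N where N = [[0, 1], [0, 0]] is strictly upper-triangular, so N² = 0.
(I + N)⁴ = I + 4·N = [[1, 4], [0, 1]].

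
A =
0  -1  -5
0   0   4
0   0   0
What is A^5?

[[0, 0, 0], [0, 0, 0], [0, 0, 0]]

A is strictly triangular, hence nilpotent: A^3 = 0, so A^5 = 0.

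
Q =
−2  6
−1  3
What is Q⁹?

Q² = Q (a projection; rank 1, trace 1), so Q⁹ = Q.

[[−2, 6], [−1, 3]]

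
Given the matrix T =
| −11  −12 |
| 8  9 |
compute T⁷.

tr T = −2 and det T = −3, so the characteristic polynomial is λ² − (−2)λ + (−3) with roots 1 and −3.
Eigenvectors give P = [[−1, 3], [1, −2]] with P⁻¹ = [[2, 3], [1, 1]], and T = P·diag(1, −3)·P⁻¹.
Then T⁷ = P·diag(1, −2187)·P⁻¹ = [[−1, −6561], [1, 4374]] · [[2, 3], [1, 1]] = [[−6563, −6564], [4376, 4377]].

[[−6563, −6564], [4376, 4377]]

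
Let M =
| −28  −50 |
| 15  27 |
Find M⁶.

[[4054, 6650], [−1995, −3261]]

tr M = −1 and det M = −6, so the characteristic polynomial is λ² − (−1)λ + (−6) with roots 2 and −3.
Eigenvectors give P = [[−5, −2], [3, 1]] with P⁻¹ = [[1, 2], [−3, −5]], and M = P·diag(2, −3)·P⁻¹.
Then M⁶ = P·diag(64, 729)·P⁻¹ = [[−320, −1458], [192, 729]] · [[1, 2], [−3, −5]] = [[4054, 6650], [−1995, −3261]].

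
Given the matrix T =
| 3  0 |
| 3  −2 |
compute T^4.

T^2 = [[9, 0], [3, 4]]
T^3 = [[27, 0], [21, −8]]
T^4 = [[81, 0], [39, 16]]

[[81, 0], [39, 16]]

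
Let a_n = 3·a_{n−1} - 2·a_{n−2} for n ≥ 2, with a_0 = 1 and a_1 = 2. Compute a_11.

With companion matrix A = [[3, -2], [1, 0]], [a_n, a_{n−1}]ᵀ = A·[a_{n−1}, a_{n−2}]ᵀ, so [a_11, a_10]ᵀ = A¹⁰·[a_1, a_0]ᵀ.
A¹⁰ = [[2047, -2046], [1023, -1022]], giving [a_11, a_10]ᵀ = [[2048], [1024]].

2048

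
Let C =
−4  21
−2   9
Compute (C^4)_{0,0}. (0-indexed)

tr C = 5 and det C = 6, so the characteristic polynomial is λ² − (5)λ + (6) with roots 3 and 2.
Eigenvectors give P = [[3, 7], [1, 2]] with P⁻¹ = [[−2, 7], [1, −3]], and C = P·diag(3, 2)·P⁻¹.
Then C^4 = P·diag(81, 16)·P⁻¹ = [[243, 112], [81, 32]] · [[−2, 7], [1, −3]] = [[−374, 1365], [−130, 471]].

−374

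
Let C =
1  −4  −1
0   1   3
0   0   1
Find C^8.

C = I + N where N = [[0, −4, −1], [0, 0, 3], [0, 0, 0]] is strictly upper-triangular, so N^3 = 0.
(I + N)^8 = I + 8·N + 28·N^2 = [[1, −32, −344], [0, 1, 24], [0, 0, 1]].

[[1, −32, −344], [0, 1, 24], [0, 0, 1]]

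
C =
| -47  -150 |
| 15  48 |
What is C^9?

[[-182267, -605850], [60585, 201438]]

tr C = 1 and det C = -6, so the characteristic polynomial is λ² − (1)λ + (-6) with roots -2 and 3.
Eigenvectors give P = [[-10, -3], [3, 1]] with P⁻¹ = [[-1, -3], [3, 10]], and C = P·diag(-2, 3)·P⁻¹.
Then C^9 = P·diag(-512, 19683)·P⁻¹ = [[5120, -59049], [-1536, 19683]] · [[-1, -3], [3, 10]] = [[-182267, -605850], [60585, 201438]].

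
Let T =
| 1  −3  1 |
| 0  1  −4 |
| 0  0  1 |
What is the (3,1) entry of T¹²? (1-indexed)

0

T = I + N where N = [[0, −3, 1], [0, 0, −4], [0, 0, 0]] is strictly upper-triangular, so N³ = 0.
(I + N)¹² = I + 12·N + 66·N² = [[1, −36, 804], [0, 1, −48], [0, 0, 1]].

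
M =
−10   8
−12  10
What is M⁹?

[[−2560, 2048], [−3072, 2560]]

tr M = 0 and det M = −4, so the characteristic polynomial is λ² − (0)λ + (−4) with roots 2 and −2.
Eigenvectors give P = [[2, −1], [3, −1]] with P⁻¹ = [[−1, 1], [−3, 2]], and M = P·diag(2, −2)·P⁻¹.
Then M⁹ = P·diag(512, −512)·P⁻¹ = [[1024, 512], [1536, 512]] · [[−1, 1], [−3, 2]] = [[−2560, 2048], [−3072, 2560]].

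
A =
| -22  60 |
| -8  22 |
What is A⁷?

tr A = 0 and det A = -4, so the characteristic polynomial is λ² − (0)λ + (-4) with roots 2 and -2.
Eigenvectors give P = [[-5, 3], [-2, 1]] with P⁻¹ = [[1, -3], [2, -5]], and A = P·diag(2, -2)·P⁻¹.
Then A⁷ = P·diag(128, -128)·P⁻¹ = [[-640, -384], [-256, -128]] · [[1, -3], [2, -5]] = [[-1408, 3840], [-512, 1408]].

[[-1408, 3840], [-512, 1408]]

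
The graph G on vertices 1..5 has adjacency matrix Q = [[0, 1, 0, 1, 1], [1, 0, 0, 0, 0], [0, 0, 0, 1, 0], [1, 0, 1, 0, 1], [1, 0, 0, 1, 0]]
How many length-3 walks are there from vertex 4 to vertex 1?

The number of length-3 walks from vertex 4 to vertex 1 is entry (4,1) of Q³, where Q is the adjacency matrix.
Q² = [[3, 0, 1, 1, 1], [0, 1, 0, 1, 1], [1, 0, 1, 0, 1], [1, 1, 0, 3, 1], [1, 1, 1, 1, 2]]
Q³ = [[2, 3, 1, 5, 4], [3, 0, 1, 1, 1], [1, 1, 0, 3, 1], [5, 1, 3, 2, 4], [4, 1, 1, 4, 2]]

5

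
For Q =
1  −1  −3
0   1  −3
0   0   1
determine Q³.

[[1, −3, 0], [0, 1, −9], [0, 0, 1]]

Q = I + N where N = [[0, −1, −3], [0, 0, −3], [0, 0, 0]] is strictly upper-triangular, so N³ = 0.
(I + N)³ = I + 3·N + 3·N² = [[1, −3, 0], [0, 1, −9], [0, 0, 1]].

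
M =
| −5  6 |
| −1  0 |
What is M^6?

[[2059, −3990], [665, −1266]]

tr M = −5 and det M = 6, so the characteristic polynomial is λ² − (−5)λ + (6) with roots −3 and −2.
Eigenvectors give P = [[3, −2], [1, −1]] with P⁻¹ = [[1, −2], [1, −3]], and M = P·diag(−3, −2)·P⁻¹.
Then M^6 = P·diag(729, 64)·P⁻¹ = [[2187, −128], [729, −64]] · [[1, −2], [1, −3]] = [[2059, −3990], [665, −1266]].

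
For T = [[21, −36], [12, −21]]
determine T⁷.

tr T = 0 and det T = −9, so the characteristic polynomial is λ² − (0)λ + (−9) with roots 3 and −3.
Eigenvectors give P = [[2, −3], [1, −2]] with P⁻¹ = [[2, −3], [1, −2]], and T = P·diag(3, −3)·P⁻¹.
Then T⁷ = P·diag(2187, −2187)·P⁻¹ = [[4374, 6561], [2187, 4374]] · [[2, −3], [1, −2]] = [[15309, −26244], [8748, −15309]].

[[15309, −26244], [8748, −15309]]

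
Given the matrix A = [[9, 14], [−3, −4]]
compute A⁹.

tr A = 5 and det A = 6, so the characteristic polynomial is λ² − (5)λ + (6) with roots 3 and 2.
Eigenvectors give P = [[−7, 2], [3, −1]] with P⁻¹ = [[−1, −2], [−3, −7]], and A = P·diag(3, 2)·P⁻¹.
Then A⁹ = P·diag(19683, 512)·P⁻¹ = [[−137781, 1024], [59049, −512]] · [[−1, −2], [−3, −7]] = [[134709, 268394], [−57513, −114514]].

[[134709, 268394], [−57513, −114514]]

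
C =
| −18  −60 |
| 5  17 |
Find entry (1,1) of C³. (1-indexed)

−132

tr C = −1 and det C = −6, so the characteristic polynomial is λ² − (−1)λ + (−6) with roots −3 and 2.
Eigenvectors give P = [[4, −3], [−1, 1]] with P⁻¹ = [[1, 3], [1, 4]], and C = P·diag(−3, 2)·P⁻¹.
Then C³ = P·diag(−27, 8)·P⁻¹ = [[−108, −24], [27, 8]] · [[1, 3], [1, 4]] = [[−132, −420], [35, 113]].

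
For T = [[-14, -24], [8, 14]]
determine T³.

tr T = 0 and det T = -4, so the characteristic polynomial is λ² − (0)λ + (-4) with roots -2 and 2.
Eigenvectors give P = [[-2, -3], [1, 2]] with P⁻¹ = [[-2, -3], [1, 2]], and T = P·diag(-2, 2)·P⁻¹.
Then T³ = P·diag(-8, 8)·P⁻¹ = [[16, -24], [-8, 16]] · [[-2, -3], [1, 2]] = [[-56, -96], [32, 56]].

[[-56, -96], [32, 56]]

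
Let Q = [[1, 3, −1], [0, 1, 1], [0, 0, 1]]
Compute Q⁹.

Q = I + N where N = [[0, 3, −1], [0, 0, 1], [0, 0, 0]] is strictly upper-triangular, so N³ = 0.
(I + N)⁹ = I + 9·N + 36·N² = [[1, 27, 99], [0, 1, 9], [0, 0, 1]].

[[1, 27, 99], [0, 1, 9], [0, 0, 1]]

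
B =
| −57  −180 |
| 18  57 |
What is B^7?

[[−41553, −131220], [13122, 41553]]

tr B = 0 and det B = −9, so the characteristic polynomial is λ² − (0)λ + (−9) with roots −3 and 3.
Eigenvectors give P = [[10, 3], [−3, −1]] with P⁻¹ = [[1, 3], [−3, −10]], and B = P·diag(−3, 3)·P⁻¹.
Then B^7 = P·diag(−2187, 2187)·P⁻¹ = [[−21870, 6561], [6561, −2187]] · [[1, 3], [−3, −10]] = [[−41553, −131220], [13122, 41553]].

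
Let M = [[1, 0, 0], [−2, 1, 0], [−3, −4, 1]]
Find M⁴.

[[1, 0, 0], [−8, 1, 0], [36, −16, 1]]

M = I + N where N = [[0, 0, 0], [−2, 0, 0], [−3, −4, 0]] is strictly lower-triangular, so N³ = 0.
(I + N)⁴ = I + 4·N + 6·N² = [[1, 0, 0], [−8, 1, 0], [36, −16, 1]].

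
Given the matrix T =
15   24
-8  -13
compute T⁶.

[[2913, 4368], [-1456, -2183]]

tr T = 2 and det T = -3, so the characteristic polynomial is λ² − (2)λ + (-3) with roots 3 and -1.
Eigenvectors give P = [[-2, -3], [1, 2]] with P⁻¹ = [[-2, -3], [1, 2]], and T = P·diag(3, -1)·P⁻¹.
Then T⁶ = P·diag(729, 1)·P⁻¹ = [[-1458, -3], [729, 2]] · [[-2, -3], [1, 2]] = [[2913, 4368], [-1456, -2183]].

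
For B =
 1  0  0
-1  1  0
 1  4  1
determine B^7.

[[1, 0, 0], [-7, 1, 0], [-77, 28, 1]]

B = I + N where N = [[0, 0, 0], [-1, 0, 0], [1, 4, 0]] is strictly lower-triangular, so N^3 = 0.
(I + N)^7 = I + 7·N + 21·N^2 = [[1, 0, 0], [-7, 1, 0], [-77, 28, 1]].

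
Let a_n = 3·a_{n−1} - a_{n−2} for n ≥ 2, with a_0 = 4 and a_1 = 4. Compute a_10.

With companion matrix C = [[3, -1], [1, 0]], [a_n, a_{n−1}]ᵀ = C·[a_{n−1}, a_{n−2}]ᵀ, so [a_10, a_9]ᵀ = C^9·[a_1, a_0]ᵀ.
C^9 = [[6765, -2584], [2584, -987]], giving [a_10, a_9]ᵀ = [[16724], [6388]].

16724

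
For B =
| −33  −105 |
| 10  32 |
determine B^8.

tr B = −1 and det B = −6, so the characteristic polynomial is λ² − (−1)λ + (−6) with roots −3 and 2.
Eigenvectors give P = [[7, −3], [−2, 1]] with P⁻¹ = [[1, 3], [2, 7]], and B = P·diag(−3, 2)·P⁻¹.
Then B^8 = P·diag(6561, 256)·P⁻¹ = [[45927, −768], [−13122, 256]] · [[1, 3], [2, 7]] = [[44391, 132405], [−12610, −37574]].

[[44391, 132405], [−12610, −37574]]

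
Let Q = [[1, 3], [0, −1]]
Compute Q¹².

Q² = I (check: tr Q = 0 and det Q = −1), so Q¹² = I since 12 is even.

[[1, 0], [0, 1]]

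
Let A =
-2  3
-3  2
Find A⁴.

[[25, 0], [0, 25]]

A² = [[-5, 0], [0, -5]]
A³ = [[10, -15], [15, -10]]
A⁴ = [[25, 0], [0, 25]]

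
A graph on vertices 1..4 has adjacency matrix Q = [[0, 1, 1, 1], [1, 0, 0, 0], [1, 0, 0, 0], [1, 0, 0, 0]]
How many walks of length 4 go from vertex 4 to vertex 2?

3

The number of length-4 walks from vertex 4 to vertex 2 is entry (4,2) of Q⁴, where Q is the adjacency matrix.
Q² = [[3, 0, 0, 0], [0, 1, 1, 1], [0, 1, 1, 1], [0, 1, 1, 1]]
Q³ = [[0, 3, 3, 3], [3, 0, 0, 0], [3, 0, 0, 0], [3, 0, 0, 0]]
Q⁴ = [[9, 0, 0, 0], [0, 3, 3, 3], [0, 3, 3, 3], [0, 3, 3, 3]]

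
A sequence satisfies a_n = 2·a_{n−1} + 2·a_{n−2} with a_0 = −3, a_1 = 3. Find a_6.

With companion matrix Q = [[2, 2], [1, 0]], [a_n, a_{n−1}]ᵀ = Q·[a_{n−1}, a_{n−2}]ᵀ, so [a_6, a_5]ᵀ = Q⁵·[a_1, a_0]ᵀ.
Q⁵ = [[120, 88], [44, 32]], giving [a_6, a_5]ᵀ = [[96], [36]].

96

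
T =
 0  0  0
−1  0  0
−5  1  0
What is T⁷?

T is strictly triangular, hence nilpotent: T³ = 0, so T⁷ = 0.

[[0, 0, 0], [0, 0, 0], [0, 0, 0]]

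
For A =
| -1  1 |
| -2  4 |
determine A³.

A² = [[-1, 3], [-6, 14]]
A³ = [[-5, 11], [-22, 50]]

[[-5, 11], [-22, 50]]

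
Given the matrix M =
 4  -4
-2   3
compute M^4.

M^2 = [[24, -28], [-14, 17]]
M^3 = [[152, -180], [-90, 107]]
M^4 = [[968, -1148], [-574, 681]]

[[968, -1148], [-574, 681]]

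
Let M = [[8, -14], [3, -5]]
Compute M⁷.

tr M = 3 and det M = 2, so the characteristic polynomial is λ² − (3)λ + (2) with roots 2 and 1.
Eigenvectors give P = [[-7, -2], [-3, -1]] with P⁻¹ = [[-1, 2], [3, -7]], and M = P·diag(2, 1)·P⁻¹.
Then M⁷ = P·diag(128, 1)·P⁻¹ = [[-896, -2], [-384, -1]] · [[-1, 2], [3, -7]] = [[890, -1778], [381, -761]].

[[890, -1778], [381, -761]]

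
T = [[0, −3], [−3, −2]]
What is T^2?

[[9, 6], [6, 13]]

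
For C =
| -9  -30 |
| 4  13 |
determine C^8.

[[-32799, -98400], [13120, 39361]]

tr C = 4 and det C = 3, so the characteristic polynomial is λ² − (4)λ + (3) with roots 3 and 1.
Eigenvectors give P = [[-5, -3], [2, 1]] with P⁻¹ = [[1, 3], [-2, -5]], and C = P·diag(3, 1)·P⁻¹.
Then C^8 = P·diag(6561, 1)·P⁻¹ = [[-32805, -3], [13122, 1]] · [[1, 3], [-2, -5]] = [[-32799, -98400], [13120, 39361]].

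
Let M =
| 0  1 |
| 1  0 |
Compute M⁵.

M² = I (check: tr M = 0 and det M = -1), so M⁵ = M since 5 is odd.

[[0, 1], [1, 0]]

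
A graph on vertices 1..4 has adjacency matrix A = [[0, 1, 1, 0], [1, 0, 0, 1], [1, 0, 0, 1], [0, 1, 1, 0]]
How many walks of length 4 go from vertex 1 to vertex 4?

The number of length-4 walks from vertex 1 to vertex 4 is entry (1,4) of A^4, where A is the adjacency matrix.
A^2 = [[2, 0, 0, 2], [0, 2, 2, 0], [0, 2, 2, 0], [2, 0, 0, 2]]
A^3 = [[0, 4, 4, 0], [4, 0, 0, 4], [4, 0, 0, 4], [0, 4, 4, 0]]
A^4 = [[8, 0, 0, 8], [0, 8, 8, 0], [0, 8, 8, 0], [8, 0, 0, 8]]

8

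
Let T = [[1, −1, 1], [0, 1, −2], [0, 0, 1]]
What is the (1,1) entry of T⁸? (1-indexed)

1

T = I + N where N = [[0, −1, 1], [0, 0, −2], [0, 0, 0]] is strictly upper-triangular, so N³ = 0.
(I + N)⁸ = I + 8·N + 28·N² = [[1, −8, 64], [0, 1, −16], [0, 0, 1]].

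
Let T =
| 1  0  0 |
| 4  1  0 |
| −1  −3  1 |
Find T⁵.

[[1, 0, 0], [20, 1, 0], [−125, −15, 1]]

T = I + N where N = [[0, 0, 0], [4, 0, 0], [−1, −3, 0]] is strictly lower-triangular, so N³ = 0.
(I + N)⁵ = I + 5·N + 10·N² = [[1, 0, 0], [20, 1, 0], [−125, −15, 1]].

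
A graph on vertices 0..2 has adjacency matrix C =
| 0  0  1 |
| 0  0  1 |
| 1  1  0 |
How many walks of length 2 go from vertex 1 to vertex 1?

1

The number of length-2 walks from vertex 1 to vertex 1 is entry (1,1) of C², where C is the adjacency matrix.
C² = [[1, 1, 0], [1, 1, 0], [0, 0, 2]]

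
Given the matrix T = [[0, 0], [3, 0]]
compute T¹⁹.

T is strictly triangular, hence nilpotent: T² = 0, so T¹⁹ = 0.

[[0, 0], [0, 0]]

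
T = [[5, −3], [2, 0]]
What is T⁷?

[[6305, −6177], [4118, −3990]]

tr T = 5 and det T = 6, so the characteristic polynomial is λ² − (5)λ + (6) with roots 2 and 3.
Eigenvectors give P = [[1, 3], [1, 2]] with P⁻¹ = [[−2, 3], [1, −1]], and T = P·diag(2, 3)·P⁻¹.
Then T⁷ = P·diag(128, 2187)·P⁻¹ = [[128, 6561], [128, 4374]] · [[−2, 3], [1, −1]] = [[6305, −6177], [4118, −3990]].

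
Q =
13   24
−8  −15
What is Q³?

tr Q = −2 and det Q = −3, so the characteristic polynomial is λ² − (−2)λ + (−3) with roots 1 and −3.
Eigenvectors give P = [[−2, −3], [1, 2]] with P⁻¹ = [[−2, −3], [1, 2]], and Q = P·diag(1, −3)·P⁻¹.
Then Q³ = P·diag(1, −27)·P⁻¹ = [[−2, 81], [1, −54]] · [[−2, −3], [1, 2]] = [[85, 168], [−56, −111]].

[[85, 168], [−56, −111]]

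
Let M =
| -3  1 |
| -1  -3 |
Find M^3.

M^2 = [[8, -6], [6, 8]]
M^3 = [[-18, 26], [-26, -18]]

[[-18, 26], [-26, -18]]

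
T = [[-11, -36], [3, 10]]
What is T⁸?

tr T = -1 and det T = -2, so the characteristic polynomial is λ² − (-1)λ + (-2) with roots -2 and 1.
Eigenvectors give P = [[4, -3], [-1, 1]] with P⁻¹ = [[1, 3], [1, 4]], and T = P·diag(-2, 1)·P⁻¹.
Then T⁸ = P·diag(256, 1)·P⁻¹ = [[1024, -3], [-256, 1]] · [[1, 3], [1, 4]] = [[1021, 3060], [-255, -764]].

[[1021, 3060], [-255, -764]]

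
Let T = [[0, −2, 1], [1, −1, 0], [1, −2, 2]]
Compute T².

[[−1, 0, 2], [−1, −1, 1], [0, −4, 5]]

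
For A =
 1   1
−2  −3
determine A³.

A² = [[−1, −2], [4, 7]]
A³ = [[3, 5], [−10, −17]]

[[3, 5], [−10, −17]]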